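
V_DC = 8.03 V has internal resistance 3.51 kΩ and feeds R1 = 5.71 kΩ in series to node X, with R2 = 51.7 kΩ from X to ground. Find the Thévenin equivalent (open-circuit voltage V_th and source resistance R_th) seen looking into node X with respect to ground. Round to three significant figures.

V_th ≈ 6.81 V, R_th ≈ 7.82 kΩ

R1' = 3.51 + 5.71 = 9.220 kΩ (source resistance + R1).
Open-circuit (no load on X): V_th = V_DC · R2/(R1' + R2) = 8.03 × 51.7/(9.220 + 51.7) = 6.815 V.
With V_DC suppressed (replaced by a short), R_th = R1' ‖ R2 = (9.220 × 51.7)/(9.220 + 51.7) = 7.825 kΩ.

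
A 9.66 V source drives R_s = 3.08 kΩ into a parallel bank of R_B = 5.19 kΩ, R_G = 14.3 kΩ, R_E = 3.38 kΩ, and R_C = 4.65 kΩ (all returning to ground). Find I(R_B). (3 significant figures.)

Equivalent of the parallel group: R_p = 1.293 kΩ.
Node voltage V_A = V_supply · R_p/(R_s + R_p) = 9.66 × 0.2956 = 2.856 V.
Branch current I = V_A/R_B = 2.856/5.19 = 0.5503 mA.

I ≈ 0.550 mA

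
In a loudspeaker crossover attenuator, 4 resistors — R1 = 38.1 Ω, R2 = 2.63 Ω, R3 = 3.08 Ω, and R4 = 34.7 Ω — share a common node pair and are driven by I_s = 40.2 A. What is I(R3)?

I ≈ 17.2 A

Conductances: ΣG = 1/38.1 + 1/2.63 + 1/3.08 + 1/34.7 = 0.7600 (1/Ω).
By the current-divider rule, I = I_s · G_k/ΣG = 40.2 × 0.4272 = 17.17 A.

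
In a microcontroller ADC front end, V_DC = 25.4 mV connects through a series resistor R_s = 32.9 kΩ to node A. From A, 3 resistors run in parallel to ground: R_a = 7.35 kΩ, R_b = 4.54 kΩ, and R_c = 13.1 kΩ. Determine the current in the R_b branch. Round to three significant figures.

Parallel bank: R_p = 1/(1/7.35 + 1/4.54 + 1/13.1) = 2.311 kΩ.
V_A by voltage divider: V_A = 25.4 × 2.311/(32.9 + 2.311) = 1.667 mV.
I(R_b) = V_A / R_b = 1.667/4.54 = 0.3672 µA.
(Equivalently: I_total = 0.7214 µA, then current-divider fraction G_k/ΣG = 0.5091.)

I ≈ 0.367 µA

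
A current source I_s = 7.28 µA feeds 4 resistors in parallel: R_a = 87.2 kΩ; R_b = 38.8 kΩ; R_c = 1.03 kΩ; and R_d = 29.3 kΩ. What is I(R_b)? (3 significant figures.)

I ≈ 0.180 µA

Conductances: ΣG = 1/87.2 + 1/38.8 + 1/1.03 + 1/29.3 = 1.042 (1/kΩ).
By the current-divider rule, I = I_s · G_k/ΣG = 7.28 × 0.02473 = 0.1800 µA.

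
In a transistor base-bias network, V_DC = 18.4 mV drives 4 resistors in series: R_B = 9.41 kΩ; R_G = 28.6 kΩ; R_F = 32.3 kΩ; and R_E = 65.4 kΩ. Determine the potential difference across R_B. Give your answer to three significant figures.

ΣR = 9.41 + 28.6 + 32.3 + 65.4 = 135.7 kΩ.
Voltage divider: V = V_DC · (9.410 / 135.7) = 18.4 × 0.06934 = 1.276 mV.

V ≈ 1.28 mV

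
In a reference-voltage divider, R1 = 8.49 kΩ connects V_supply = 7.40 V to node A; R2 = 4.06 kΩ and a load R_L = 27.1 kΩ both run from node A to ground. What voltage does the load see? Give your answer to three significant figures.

V_out ≈ 2.17 V

First combine the lower leg with the load: R2 ‖ R_L = 3.531 kΩ.
Voltage divider with the loaded lower leg: V_out = 7.40 × 3.531/(8.49 + 3.531) = 7.40 × 0.2937 = 2.174 V.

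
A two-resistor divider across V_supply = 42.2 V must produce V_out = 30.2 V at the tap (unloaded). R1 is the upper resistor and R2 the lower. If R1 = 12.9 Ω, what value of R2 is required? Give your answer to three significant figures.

R2 ≈ 32.5 Ω

Required fraction k = V_out/V_supply = 0.7156.
R2 = R1 · 0.7156/(1 − 0.7156) = 32.46 Ω.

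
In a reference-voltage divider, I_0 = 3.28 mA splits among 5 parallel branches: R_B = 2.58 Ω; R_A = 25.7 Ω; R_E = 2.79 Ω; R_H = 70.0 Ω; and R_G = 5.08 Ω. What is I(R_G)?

I ≈ 0.648 mA

ΣG = 1/2.58 + 1/25.7 + 1/2.79 + 1/70.0 + 1/5.08 = 0.9961.
Current divider: I(R_G) = I_0 · G_k/ΣG = 3.28 × (0.1969/0.9961) = 3.28 × 0.1976 = 0.6482 mA.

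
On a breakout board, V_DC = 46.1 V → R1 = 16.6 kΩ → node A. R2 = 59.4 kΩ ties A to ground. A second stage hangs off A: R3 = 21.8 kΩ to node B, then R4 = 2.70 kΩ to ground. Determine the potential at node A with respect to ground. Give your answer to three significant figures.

V_A ≈ 23.6 V

Node A sees R2 in parallel with the series input of stage 2, R3 + R4 = 24.50 kΩ.
R2 ‖ (R3+R4) = 17.35 kΩ.
So V_A = 46.1 × 0.5110 = 23.56 V.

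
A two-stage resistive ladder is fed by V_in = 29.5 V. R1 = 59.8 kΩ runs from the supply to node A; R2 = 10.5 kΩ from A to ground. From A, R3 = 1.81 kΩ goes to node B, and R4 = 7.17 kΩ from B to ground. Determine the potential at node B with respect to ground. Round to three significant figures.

Node A sees R2 in parallel with the series input of stage 2, R3 + R4 = 8.980 kΩ.
Effective lower resistance at A: R2 ‖ 8.980 = 4.840 kΩ.
So V_A = 29.5 × 0.07488 = 2.209 V.
Stage 2 is unloaded, so V_B = V_A · R4/(R3+R4) = 2.209 × 7.17/8.980 = 1.764 V.

V_B ≈ 1.76 V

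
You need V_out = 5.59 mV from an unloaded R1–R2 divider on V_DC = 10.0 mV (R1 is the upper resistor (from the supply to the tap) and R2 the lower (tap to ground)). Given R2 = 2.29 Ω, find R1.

R1 ≈ 1.81 Ω

Required fraction k = V_out/V_DC = 0.5590.
R1 = R2·(1/k − 1) = 2.29 × 0.7889 = 1.807 Ω.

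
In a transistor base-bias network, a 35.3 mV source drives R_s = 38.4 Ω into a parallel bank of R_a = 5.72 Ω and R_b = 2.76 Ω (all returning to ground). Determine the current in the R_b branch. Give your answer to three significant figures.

I ≈ 0.591 mA

Combine the parallel branches: R_p = (1/5.72 + 1/2.76)⁻¹ = 1.862 Ω.
Node voltage V_A = V_DC · R_p/(R_s + R_p) = 35.3 × 0.04624 = 1.632 mV.
Branch current I = V_A/R_b = 1.632/2.76 = 0.5914 mA.
(Equivalently: I_total = 0.8768 mA, then current-divider fraction G_k/ΣG = 0.6745.)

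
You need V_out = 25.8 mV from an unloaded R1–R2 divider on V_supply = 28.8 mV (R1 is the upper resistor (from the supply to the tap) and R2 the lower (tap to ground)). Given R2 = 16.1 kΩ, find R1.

R1 ≈ 1.87 kΩ

Required fraction k = V_out/V_supply = 0.8958.
So R1 = R2 · (V_supply/V_out − 1) = 16.1 × (28.8/25.8 − 1) = 16.1 × 0.1163 = 1.872 kΩ.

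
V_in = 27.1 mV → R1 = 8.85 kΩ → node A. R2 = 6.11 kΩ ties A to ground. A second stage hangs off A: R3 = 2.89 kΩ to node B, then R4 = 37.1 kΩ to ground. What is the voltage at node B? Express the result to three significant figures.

V_B ≈ 9.42 mV

The second stage (R3 + R4 = 39.99 kΩ) loads node A in parallel with R2.
R2 ‖ (R3+R4) = 5.300 kΩ.
First divider: V_A = V_in · 5.300/(8.85 + 5.300) = 10.15 mV.
V_B = V_A × 0.9277 = 9.417 mV.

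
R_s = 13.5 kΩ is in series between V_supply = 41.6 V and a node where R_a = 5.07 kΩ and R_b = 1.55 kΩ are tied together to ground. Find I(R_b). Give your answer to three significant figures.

Combine the parallel branches: R_p = (1/5.07 + 1/1.55)⁻¹ = 1.187 kΩ.
V_A = 41.6 × 1.187/14.69 = 3.362 V.
Branch current I = V_A/R_b = 3.362/1.55 = 2.169 mA.

I ≈ 2.17 mA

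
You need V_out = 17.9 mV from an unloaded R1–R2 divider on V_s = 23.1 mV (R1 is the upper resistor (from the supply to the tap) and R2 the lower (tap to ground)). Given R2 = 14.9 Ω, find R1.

The divider ratio is R2/(R1+R2) = 17.9/23.1 = 0.7749.
So R1 = R2 · (V_s/V_out − 1) = 14.9 × (23.1/17.9 − 1) = 14.9 × 0.2905 = 4.328 Ω.

R1 ≈ 4.33 Ω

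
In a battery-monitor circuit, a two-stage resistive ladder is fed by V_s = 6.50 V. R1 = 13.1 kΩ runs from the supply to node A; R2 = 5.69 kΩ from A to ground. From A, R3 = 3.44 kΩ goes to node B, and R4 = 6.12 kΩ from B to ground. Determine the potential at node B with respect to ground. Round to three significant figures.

The second stage (R3 + R4 = 9.560 kΩ) loads node A in parallel with R2.
R2 ‖ (R3+R4) = 3.567 kΩ.
V_A = 6.50 × 3.567/(13.1 + 3.567) = 1.391 V.
Stage 2 is unloaded, so V_B = V_A · R4/(R3+R4) = 1.391 × 6.12/9.560 = 0.8905 V.

V_B ≈ 0.891 V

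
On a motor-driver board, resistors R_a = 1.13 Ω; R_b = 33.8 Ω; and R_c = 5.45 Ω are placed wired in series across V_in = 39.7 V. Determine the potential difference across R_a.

V ≈ 1.11 V

ΣR = 1.13 + 33.8 + 5.45 = 40.38 Ω.
By the voltage-divider rule, V = 39.7 × 1.130/40.38 = 1.111 V.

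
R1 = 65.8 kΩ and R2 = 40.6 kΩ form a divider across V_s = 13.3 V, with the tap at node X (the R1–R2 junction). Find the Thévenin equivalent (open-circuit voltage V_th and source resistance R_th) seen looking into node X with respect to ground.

Open-circuit (no load on X): V_th = V_s · R2/(R1 + R2) = 13.3 × 40.6/(65.80 + 40.6) = 5.075 V.
Looking into X with the source shorted: R_th = R1·R2/(R1+R2) = 65.80 × 40.6/106.4 = 25.11 kΩ.

V_th ≈ 5.08 V, R_th ≈ 25.1 kΩ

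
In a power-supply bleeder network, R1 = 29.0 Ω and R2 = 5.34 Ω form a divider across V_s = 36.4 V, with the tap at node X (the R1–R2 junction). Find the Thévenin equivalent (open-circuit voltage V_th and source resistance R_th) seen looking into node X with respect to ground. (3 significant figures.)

With X open, the divider is unloaded: V_th = 36.4 × 5.34/34.34 = 5.660 V.
Looking into X with the source shorted: R_th = R1·R2/(R1+R2) = 29.00 × 5.34/34.34 = 4.510 Ω.

V_th ≈ 5.66 V, R_th ≈ 4.51 Ω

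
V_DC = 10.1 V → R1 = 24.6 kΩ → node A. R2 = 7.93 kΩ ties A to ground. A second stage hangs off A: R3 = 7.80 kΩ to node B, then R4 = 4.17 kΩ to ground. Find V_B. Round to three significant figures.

Looking into the second stage from A: R3 + R4 = 11.97 kΩ appears in parallel with R2.
R2 ‖ (R3+R4) = 4.770 kΩ.
First divider: V_A = V_DC · 4.770/(24.6 + 4.770) = 1.640 V.
Then the unloaded second divider: V_B = V_A × R4/(R3+R4) = 1.640 × 0.3484 = 0.5714 V.

V_B ≈ 0.571 V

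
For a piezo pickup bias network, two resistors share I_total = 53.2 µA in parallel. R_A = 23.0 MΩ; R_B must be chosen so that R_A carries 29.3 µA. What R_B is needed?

R_B ≈ 28.2 MΩ

The fraction through R_A equals R_B/(R_A+R_B).
With f = 0.5508, R_B = R_A · f/(1−f) = 23.0 × 1.226 = 28.20 MΩ.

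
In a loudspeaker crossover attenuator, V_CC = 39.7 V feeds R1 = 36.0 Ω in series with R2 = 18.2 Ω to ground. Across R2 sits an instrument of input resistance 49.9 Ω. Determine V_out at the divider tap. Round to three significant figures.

First combine the lower leg with the load: R2 ‖ R_L = 13.34 Ω.
Then V_out = V_CC · R2'/(R1 + R2') = 39.7 × 13.34/49.34 = 10.73 V.

V_out ≈ 10.7 V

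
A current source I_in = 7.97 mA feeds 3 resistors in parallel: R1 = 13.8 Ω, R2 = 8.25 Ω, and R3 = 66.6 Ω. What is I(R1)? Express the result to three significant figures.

Conductances: ΣG = 1/13.8 + 1/8.25 + 1/66.6 = 0.2087 (1/Ω).
Current divider: I(R1) = I_in · G_k/ΣG = 7.97 × (0.07246/0.2087) = 7.97 × 0.3472 = 2.767 mA.

I ≈ 2.77 mA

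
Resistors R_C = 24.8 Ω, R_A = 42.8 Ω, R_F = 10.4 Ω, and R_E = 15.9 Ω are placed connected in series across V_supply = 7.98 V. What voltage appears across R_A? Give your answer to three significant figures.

Series total: ΣR = 24.8 + 42.8 + 10.4 + 15.9 = 93.90 Ω.
V = V_supply · R/ΣR = 7.98 × 0.4558 = 3.637 V.

V ≈ 3.64 V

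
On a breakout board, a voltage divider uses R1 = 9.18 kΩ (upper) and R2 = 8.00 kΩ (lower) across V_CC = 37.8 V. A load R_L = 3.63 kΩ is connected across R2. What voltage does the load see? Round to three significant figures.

The load sits in parallel with R2, giving an effective lower resistance R2' = R2·R_L/(R2+R_L) = 2.497 kΩ.
Now apply the divider: V_out = 37.8 × 0.2138 = 8.083 V.

V_out ≈ 8.08 V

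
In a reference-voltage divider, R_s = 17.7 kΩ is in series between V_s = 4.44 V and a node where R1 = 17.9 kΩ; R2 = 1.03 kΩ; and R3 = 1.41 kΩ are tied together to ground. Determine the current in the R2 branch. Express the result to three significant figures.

Combine the parallel branches: R_p = (1/17.9 + 1/1.03 + 1/1.41)⁻¹ = 0.5761 kΩ.
V_A by voltage divider: V_A = 4.44 × 0.5761/(17.7 + 0.5761) = 0.1399 V.
I(R2) = V_A / R2 = 0.1399/1.03 = 0.1359 mA.

I ≈ 0.136 mA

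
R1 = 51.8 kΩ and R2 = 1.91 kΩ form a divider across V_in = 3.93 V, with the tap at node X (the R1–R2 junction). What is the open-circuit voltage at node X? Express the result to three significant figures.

V_th ≈ 0.140 V

Open-circuit (no load on X): V_th = V_in · R2/(R1 + R2) = 3.93 × 1.91/(51.80 + 1.91) = 0.1398 V.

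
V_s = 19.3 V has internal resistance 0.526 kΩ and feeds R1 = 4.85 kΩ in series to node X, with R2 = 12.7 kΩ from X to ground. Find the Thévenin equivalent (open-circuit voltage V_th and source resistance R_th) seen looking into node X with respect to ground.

R1' = 0.526 + 4.85 = 5.376 kΩ (source resistance + R1).
V_th is the unloaded tap voltage: V_s · R2/(R1'+R2) = 19.3 × 0.7026 = 13.56 V.
Zeroing V_s shorts the top of R1' to ground, so R_th = R1' ‖ R2 = 3.777 kΩ.

V_th ≈ 13.6 V, R_th ≈ 3.78 kΩ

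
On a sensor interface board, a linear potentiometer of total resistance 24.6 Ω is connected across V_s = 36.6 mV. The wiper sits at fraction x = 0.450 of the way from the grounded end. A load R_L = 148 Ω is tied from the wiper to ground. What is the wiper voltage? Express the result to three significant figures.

Lower segment x·R_p = 11.07 Ω; upper segment (1−x)·R_p = 13.53 Ω.
Lower segment in parallel with the load: 11.07 ‖ 148 = 10.30 Ω.
V_out = 36.6 × 10.30/(13.53 + 10.30) = 15.82 mV.

V_out ≈ 15.8 mV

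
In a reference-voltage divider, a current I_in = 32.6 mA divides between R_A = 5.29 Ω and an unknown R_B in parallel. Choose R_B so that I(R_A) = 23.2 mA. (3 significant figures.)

R_B ≈ 13.1 Ω

The fraction through R_A equals R_B/(R_A+R_B).
With f = 0.7117, R_B = R_A · f/(1−f) = 5.29 × 2.468 = 13.06 Ω.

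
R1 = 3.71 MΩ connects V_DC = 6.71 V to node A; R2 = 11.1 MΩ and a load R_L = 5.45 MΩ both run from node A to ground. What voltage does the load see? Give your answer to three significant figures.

First combine the lower leg with the load: R2 ‖ R_L = 3.655 MΩ.
Voltage divider with the loaded lower leg: V_out = 6.71 × 3.655/(3.71 + 3.655) = 6.71 × 0.4963 = 3.330 V.

V_out ≈ 3.33 V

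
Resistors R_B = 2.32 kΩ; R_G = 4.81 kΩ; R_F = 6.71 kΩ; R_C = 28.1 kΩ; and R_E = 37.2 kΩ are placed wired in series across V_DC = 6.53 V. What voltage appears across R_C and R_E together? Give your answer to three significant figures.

ΣR = 2.32 + 4.81 + 6.71 + 28.1 + 37.2 = 79.14 kΩ.
R_{R_C..R_E} = 28.1 + 37.2 = 65.30 kΩ.
By the voltage-divider rule, V = 6.53 × 65.30/79.14 = 5.388 V.

V ≈ 5.39 V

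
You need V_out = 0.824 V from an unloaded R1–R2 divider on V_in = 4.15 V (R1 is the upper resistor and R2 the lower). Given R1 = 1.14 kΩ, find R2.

R2 ≈ 0.282 kΩ

The divider ratio is R2/(R1+R2) = 0.824/4.15 = 0.1986.
Rearranging, R2 = R1·k/(1−k) = 1.14 × 0.2477 = 0.2824 kΩ.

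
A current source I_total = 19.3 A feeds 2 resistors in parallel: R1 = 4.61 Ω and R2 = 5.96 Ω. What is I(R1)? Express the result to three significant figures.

With just two branches, the current splits inversely with resistance.
So I = 19.3 × 5.96/10.57 = 10.88 A.

I ≈ 10.9 A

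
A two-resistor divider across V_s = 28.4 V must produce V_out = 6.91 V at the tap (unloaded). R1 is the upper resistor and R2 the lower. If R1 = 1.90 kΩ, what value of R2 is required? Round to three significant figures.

The divider ratio is R2/(R1+R2) = 6.91/28.4 = 0.2433.
So R2 = R1 · V_out/(V_s − V_out) = 1.90 × 6.91/(28.4 − 6.91) = 1.90 × 0.3215 = 0.6109 kΩ.

R2 ≈ 0.611 kΩ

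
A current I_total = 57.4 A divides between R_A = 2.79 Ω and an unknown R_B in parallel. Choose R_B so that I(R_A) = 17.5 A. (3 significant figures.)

R_B ≈ 1.22 Ω

The fraction through R_A equals R_B/(R_A+R_B).
17.5/57.4 = R_B/(R_A + R_B) → R_B = R_A · (0.3049)/(1 − 0.3049) = 2.79 × 0.4386 = 1.224 Ω.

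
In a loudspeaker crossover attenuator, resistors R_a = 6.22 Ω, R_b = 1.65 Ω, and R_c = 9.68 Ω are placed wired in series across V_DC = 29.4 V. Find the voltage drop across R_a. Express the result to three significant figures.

V ≈ 10.4 V

Series total: ΣR = 6.22 + 1.65 + 9.68 = 17.55 Ω.
By the voltage-divider rule, V = 29.4 × 6.220/17.55 = 10.42 V.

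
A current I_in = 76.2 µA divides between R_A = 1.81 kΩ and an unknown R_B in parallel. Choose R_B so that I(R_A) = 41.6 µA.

The fraction through R_A equals R_B/(R_A+R_B).
41.6/76.2 = R_B/(R_A + R_B) → R_B = R_A · (0.5459)/(1 − 0.5459) = 1.81 × 1.202 = 2.176 kΩ.

R_B ≈ 2.18 kΩ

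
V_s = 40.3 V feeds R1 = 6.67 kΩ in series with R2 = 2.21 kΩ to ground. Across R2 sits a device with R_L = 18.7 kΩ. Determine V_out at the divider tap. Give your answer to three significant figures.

R2 ‖ R_L = (2.21 × 18.7)/(2.21 + 18.7) = 1.976 kΩ.
Now apply the divider: V_out = 40.3 × 0.2286 = 9.212 V.

V_out ≈ 9.21 V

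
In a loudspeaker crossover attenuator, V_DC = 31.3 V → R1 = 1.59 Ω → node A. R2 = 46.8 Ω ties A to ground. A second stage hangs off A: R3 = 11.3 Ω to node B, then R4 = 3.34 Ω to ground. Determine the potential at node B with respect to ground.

The second stage (R3 + R4 = 14.64 Ω) loads node A in parallel with R2.
R2 ‖ (R3+R4) = 11.15 Ω.
So V_A = 31.3 × 0.8752 = 27.39 V.
Stage 2 is unloaded, so V_B = V_A · R4/(R3+R4) = 27.39 × 3.34/14.64 = 6.250 V.

V_B ≈ 6.25 V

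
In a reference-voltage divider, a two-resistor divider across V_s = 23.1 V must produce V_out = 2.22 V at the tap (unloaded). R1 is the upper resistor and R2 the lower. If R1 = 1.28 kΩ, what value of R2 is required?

Required fraction k = V_out/V_s = 0.09610.
R2 = R1 · 0.09610/(1 − 0.09610) = 0.1361 kΩ.

R2 ≈ 0.136 kΩ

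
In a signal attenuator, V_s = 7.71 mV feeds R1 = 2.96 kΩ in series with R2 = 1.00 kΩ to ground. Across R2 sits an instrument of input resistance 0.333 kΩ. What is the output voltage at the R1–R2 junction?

R2 ‖ R_L = (1.00 × 0.333)/(1.00 + 0.333) = 0.2498 kΩ.
Then V_out = V_s · R2'/(R1 + R2') = 7.71 × 0.2498/3.210 = 0.6001 mV.

V_out ≈ 0.600 mV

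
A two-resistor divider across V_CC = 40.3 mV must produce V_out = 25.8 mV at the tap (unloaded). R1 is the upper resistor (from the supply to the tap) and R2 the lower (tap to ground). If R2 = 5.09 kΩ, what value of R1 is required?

R1 ≈ 2.86 kΩ

Required fraction k = V_out/V_CC = 0.6402.
Rearranging, R1 = R2·(1−k)/k = 5.09 × 0.5620 = 2.861 kΩ.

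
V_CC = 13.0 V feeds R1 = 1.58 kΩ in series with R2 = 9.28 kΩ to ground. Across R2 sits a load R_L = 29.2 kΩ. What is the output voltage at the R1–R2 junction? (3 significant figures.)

V_out ≈ 10.6 V

The load sits in parallel with R2, giving an effective lower resistance R2' = R2·R_L/(R2+R_L) = 7.042 kΩ.
Voltage divider with the loaded lower leg: V_out = 13.0 × 7.042/(1.58 + 7.042) = 13.0 × 0.8167 = 10.62 V.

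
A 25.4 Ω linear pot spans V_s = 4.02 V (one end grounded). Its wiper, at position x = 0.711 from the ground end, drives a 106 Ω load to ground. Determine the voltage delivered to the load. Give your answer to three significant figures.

Lower segment x·R_p = 18.06 Ω; upper segment (1−x)·R_p = 7.341 Ω.
(x·R_p) ‖ R_L = 15.43 Ω.
Loaded-divider output: V_out = 4.02 × 0.6776 = 2.724 V.
(Unloaded: V_out = x·V_s = 2.86 V.)

V_out ≈ 2.72 V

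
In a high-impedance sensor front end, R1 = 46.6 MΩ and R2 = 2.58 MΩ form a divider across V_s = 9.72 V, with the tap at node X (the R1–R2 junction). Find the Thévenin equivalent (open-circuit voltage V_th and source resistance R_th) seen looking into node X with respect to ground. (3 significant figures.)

V_th is the unloaded tap voltage: V_s · R2/(R1+R2) = 9.72 × 0.05246 = 0.5099 V.
Looking into X with the source shorted: R_th = R1·R2/(R1+R2) = 46.60 × 2.58/49.18 = 2.445 MΩ.

V_th ≈ 0.510 V, R_th ≈ 2.44 MΩ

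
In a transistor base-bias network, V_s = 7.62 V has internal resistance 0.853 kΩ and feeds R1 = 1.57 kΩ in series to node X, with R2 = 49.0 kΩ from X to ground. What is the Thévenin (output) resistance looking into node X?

R1' = 0.853 + 1.57 = 2.423 kΩ (source resistance + R1).
With V_s suppressed (replaced by a short), R_th = R1' ‖ R2 = (2.423 × 49.0)/(2.423 + 49.0) = 2.309 kΩ.

R_th ≈ 2.31 kΩ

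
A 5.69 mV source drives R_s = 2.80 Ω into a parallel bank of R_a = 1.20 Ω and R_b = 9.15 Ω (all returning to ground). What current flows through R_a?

Equivalent of the parallel group: R_p = 1.061 Ω.
V_A by voltage divider: V_A = 5.69 × 1.061/(2.80 + 1.061) = 1.563 mV.
Branch current I = V_A/R_a = 1.563/1.20 = 1.303 mA.

I ≈ 1.30 mA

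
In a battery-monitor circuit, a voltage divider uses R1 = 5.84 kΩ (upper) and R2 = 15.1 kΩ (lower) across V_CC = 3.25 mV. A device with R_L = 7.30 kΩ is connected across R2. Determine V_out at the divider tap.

V_out ≈ 1.49 mV

First combine the lower leg with the load: R2 ‖ R_L = 4.921 kΩ.
Now apply the divider: V_out = 3.25 × 0.4573 = 1.486 mV.
(Unloaded it would be 2.34 mV; the load pulls it down.)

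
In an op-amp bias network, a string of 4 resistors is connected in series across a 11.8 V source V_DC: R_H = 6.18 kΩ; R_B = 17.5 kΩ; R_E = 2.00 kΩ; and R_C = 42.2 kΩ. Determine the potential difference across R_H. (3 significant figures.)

Total series resistance ΣR = 6.18 + 17.5 + 2.00 + 42.2 = 67.88 kΩ.
Voltage divider: V = V_DC · (6.180 / 67.88) = 11.8 × 0.09104 = 1.074 V.

V ≈ 1.07 V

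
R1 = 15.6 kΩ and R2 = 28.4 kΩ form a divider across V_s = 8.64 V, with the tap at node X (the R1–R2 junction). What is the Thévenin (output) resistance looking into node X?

With V_s suppressed (replaced by a short), R_th = R1 ‖ R2 = (15.60 × 28.4)/(15.60 + 28.4) = 10.07 kΩ.

R_th ≈ 10.1 kΩ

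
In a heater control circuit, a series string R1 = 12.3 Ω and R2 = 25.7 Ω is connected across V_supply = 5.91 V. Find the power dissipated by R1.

P ≈ 0.298 W

The common current is I = 5.91/38.00 = 0.1555 A.
P(R1) = I²·R1 = (0.1555)² × 12.3 = 0.2975 W.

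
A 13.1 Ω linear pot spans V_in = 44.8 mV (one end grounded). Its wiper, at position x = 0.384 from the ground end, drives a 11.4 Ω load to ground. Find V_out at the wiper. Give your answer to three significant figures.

V_out ≈ 13.5 mV

The pot divides into 8.070 Ω above the wiper and 5.030 Ω below.
Lower segment in parallel with the load: 5.030 ‖ 11.4 = 3.490 Ω.
Loaded-divider output: V_out = 44.8 × 0.3019 = 13.53 mV.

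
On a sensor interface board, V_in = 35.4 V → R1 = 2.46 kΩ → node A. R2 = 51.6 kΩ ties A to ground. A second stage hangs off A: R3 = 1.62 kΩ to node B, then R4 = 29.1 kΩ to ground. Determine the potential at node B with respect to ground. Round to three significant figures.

V_B ≈ 29.7 V

Node A sees R2 in parallel with the series input of stage 2, R3 + R4 = 30.72 kΩ.
Effective lower resistance at A: R2 ‖ 30.72 = 19.26 kΩ.
First divider: V_A = V_in · 19.26/(2.46 + 19.26) = 31.39 V.
V_B = V_A × 0.9473 = 29.73 V.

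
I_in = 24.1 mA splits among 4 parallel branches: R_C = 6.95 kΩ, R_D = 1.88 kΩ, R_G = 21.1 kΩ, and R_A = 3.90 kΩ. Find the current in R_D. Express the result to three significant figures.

Conductances: ΣG = 1/6.95 + 1/1.88 + 1/21.1 + 1/3.90 = 0.9796 (1/kΩ).
R_D takes the fraction G_k/ΣG = 0.5319/0.9796 = 0.5430, so I = 24.1 × 0.5430 = 13.09 mA.

I ≈ 13.1 mA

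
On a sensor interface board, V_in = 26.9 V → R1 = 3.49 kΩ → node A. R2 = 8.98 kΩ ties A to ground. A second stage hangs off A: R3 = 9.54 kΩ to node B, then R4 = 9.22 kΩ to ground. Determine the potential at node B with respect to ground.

V_B ≈ 8.40 V

The second stage (R3 + R4 = 18.76 kΩ) loads node A in parallel with R2.
R2 ‖ (R3+R4) = 6.073 kΩ.
So V_A = 26.9 × 0.6351 = 17.08 V.
V_B = V_A × 0.4915 = 8.396 V.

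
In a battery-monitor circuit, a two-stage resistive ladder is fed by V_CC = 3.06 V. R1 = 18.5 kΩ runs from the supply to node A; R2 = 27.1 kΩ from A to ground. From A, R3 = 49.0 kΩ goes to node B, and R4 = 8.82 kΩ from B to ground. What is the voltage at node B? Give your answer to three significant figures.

V_B ≈ 0.233 V

The second stage (R3 + R4 = 57.82 kΩ) loads node A in parallel with R2.
R2 ‖ (R3+R4) = 18.45 kΩ.
V_A = 3.06 × 18.45/(18.5 + 18.45) = 1.528 V.
Stage 2 is unloaded, so V_B = V_A · R4/(R3+R4) = 1.528 × 8.82/57.82 = 0.2331 V.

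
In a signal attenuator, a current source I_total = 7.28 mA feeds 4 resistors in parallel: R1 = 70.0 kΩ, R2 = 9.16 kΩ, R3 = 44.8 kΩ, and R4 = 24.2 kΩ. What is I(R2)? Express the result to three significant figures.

I ≈ 4.25 mA

Total conductance ΣG = 1/70.0 + 1/9.16 + 1/44.8 + 1/24.2 = 0.1871 (units of 1/kΩ).
By the current-divider rule, I = I_total · G_k/ΣG = 7.28 × 0.5835 = 4.248 mA.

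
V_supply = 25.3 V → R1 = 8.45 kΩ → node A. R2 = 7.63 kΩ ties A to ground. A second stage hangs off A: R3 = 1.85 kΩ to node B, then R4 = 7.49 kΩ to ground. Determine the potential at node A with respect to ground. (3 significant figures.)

The second stage (R3 + R4 = 9.340 kΩ) loads node A in parallel with R2.
Effective lower resistance at A: R2 ‖ 9.340 = 4.199 kΩ.
First divider: V_A = V_supply · 4.199/(8.45 + 4.199) = 8.399 V.

V_A ≈ 8.40 V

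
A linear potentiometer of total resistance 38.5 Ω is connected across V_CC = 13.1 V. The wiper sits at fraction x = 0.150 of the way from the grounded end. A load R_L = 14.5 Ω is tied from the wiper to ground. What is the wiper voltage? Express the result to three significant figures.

V_out ≈ 1.47 V

Split the track: R_lower = x·R_p = 5.775 Ω, R_upper = (1−x)·R_p = 32.73 Ω.
(x·R_p) ‖ R_L = 4.130 Ω.
V_out = 13.1 × 4.130/(32.73 + 4.130) = 1.468 V.
(Unloaded: V_out = x·V_CC = 1.96 V.)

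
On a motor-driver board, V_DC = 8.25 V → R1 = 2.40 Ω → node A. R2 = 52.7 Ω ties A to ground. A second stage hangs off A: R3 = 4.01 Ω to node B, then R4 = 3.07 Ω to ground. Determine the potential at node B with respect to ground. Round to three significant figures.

V_B ≈ 2.58 V

Node A sees R2 in parallel with the series input of stage 2, R3 + R4 = 7.080 Ω.
R2 ‖ (R3+R4) = 6.241 Ω.
V_A = 8.25 × 6.241/(2.40 + 6.241) = 5.959 V.
V_B = V_A × 0.4336 = 2.584 V.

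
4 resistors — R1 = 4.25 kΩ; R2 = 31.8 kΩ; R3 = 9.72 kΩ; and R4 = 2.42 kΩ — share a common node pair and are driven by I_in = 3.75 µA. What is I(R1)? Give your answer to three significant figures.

Total conductance ΣG = 1/4.25 + 1/31.8 + 1/9.72 + 1/2.42 = 0.7828 (units of 1/kΩ).
R1 takes the fraction G_k/ΣG = 0.2353/0.7828 = 0.3006, so I = 3.75 × 0.3006 = 1.127 µA.

I ≈ 1.13 µA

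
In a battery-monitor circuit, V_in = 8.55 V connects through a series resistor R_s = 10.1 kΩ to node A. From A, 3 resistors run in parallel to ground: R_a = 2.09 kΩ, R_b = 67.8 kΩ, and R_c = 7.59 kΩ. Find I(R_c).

I ≈ 0.154 mA

Combine the parallel branches: R_p = (1/2.09 + 1/67.8 + 1/7.59)⁻¹ = 1.600 kΩ.
V_A by voltage divider: V_A = 8.55 × 1.600/(10.1 + 1.600) = 1.169 V.
Branch current I = V_A/R_c = 1.169/7.59 = 0.1541 mA.
(Check via current divider: I_total = 0.7308 mA; share G_k/ΣG = 0.2108 → same result.)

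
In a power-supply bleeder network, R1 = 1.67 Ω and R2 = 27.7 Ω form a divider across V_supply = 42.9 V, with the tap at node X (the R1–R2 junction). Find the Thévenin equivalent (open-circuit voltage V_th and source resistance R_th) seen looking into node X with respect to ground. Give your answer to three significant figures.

V_th ≈ 40.5 V, R_th ≈ 1.58 Ω

Open-circuit (no load on X): V_th = V_supply · R2/(R1 + R2) = 42.9 × 27.7/(1.670 + 27.7) = 40.46 V.
Zeroing V_supply shorts the top of R1 to ground, so R_th = R1 ‖ R2 = 1.575 Ω.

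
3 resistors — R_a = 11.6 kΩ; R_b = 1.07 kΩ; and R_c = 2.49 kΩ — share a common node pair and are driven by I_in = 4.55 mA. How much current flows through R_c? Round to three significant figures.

Total conductance ΣG = 1/11.6 + 1/1.07 + 1/2.49 = 1.422 (units of 1/kΩ).
Current divider: I(R_c) = I_in · G_k/ΣG = 4.55 × (0.4016/1.422) = 4.55 × 0.2823 = 1.285 mA.

I ≈ 1.28 mA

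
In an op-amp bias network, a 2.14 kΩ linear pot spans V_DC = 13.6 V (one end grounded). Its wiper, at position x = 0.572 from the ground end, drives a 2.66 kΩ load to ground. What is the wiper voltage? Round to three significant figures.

Split the track: R_lower = x·R_p = 1.224 kΩ, R_upper = (1−x)·R_p = 0.9159 kΩ.
(x·R_p) ‖ R_L = 0.8383 kΩ.
Then V_out = V_DC · 0.8383/(0.9159 + 0.8383) = 6.499 V.

V_out ≈ 6.50 V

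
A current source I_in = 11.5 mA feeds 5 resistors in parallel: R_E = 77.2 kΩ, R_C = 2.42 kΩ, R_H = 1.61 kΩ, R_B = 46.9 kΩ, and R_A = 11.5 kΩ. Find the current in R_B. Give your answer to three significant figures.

I ≈ 0.212 mA

Conductances: ΣG = 1/77.2 + 1/2.42 + 1/1.61 + 1/46.9 + 1/11.5 = 1.156 (1/kΩ).
By the current-divider rule, I = I_in · G_k/ΣG = 11.5 × 0.01845 = 0.2122 mA.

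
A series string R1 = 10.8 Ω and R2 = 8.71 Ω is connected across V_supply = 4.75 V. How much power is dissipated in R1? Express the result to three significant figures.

P ≈ 0.640 W

Series current I = V_supply/ΣR = 4.75/19.51 = 0.2435 A.
P = I²R = 0.05928 × 10.8 = 0.6402 W.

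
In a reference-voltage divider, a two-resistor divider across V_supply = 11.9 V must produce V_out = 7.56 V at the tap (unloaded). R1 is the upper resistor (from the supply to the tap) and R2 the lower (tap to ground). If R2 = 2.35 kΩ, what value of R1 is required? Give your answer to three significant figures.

R1 ≈ 1.35 kΩ

Required fraction k = V_out/V_supply = 0.6353.
R1 = R2·(1/k − 1) = 2.35 × 0.5741 = 1.349 kΩ.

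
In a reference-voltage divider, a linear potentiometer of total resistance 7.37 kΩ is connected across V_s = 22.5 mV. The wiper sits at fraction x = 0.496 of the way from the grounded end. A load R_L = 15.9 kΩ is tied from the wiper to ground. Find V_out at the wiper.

The pot divides into 3.714 kΩ above the wiper and 3.656 kΩ below.
Lower segment in parallel with the load: 3.656 ‖ 15.9 = 2.972 kΩ.
Then V_out = V_s · 2.972/(3.714 + 2.972) = 10.00 mV.
(Unloaded: V_out = x·V_s = 11.2 mV.)

V_out ≈ 10.0 mV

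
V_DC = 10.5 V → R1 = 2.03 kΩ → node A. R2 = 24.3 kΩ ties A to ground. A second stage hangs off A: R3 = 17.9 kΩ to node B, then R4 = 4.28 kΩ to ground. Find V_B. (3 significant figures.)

V_B ≈ 1.72 V

The second stage (R3 + R4 = 22.18 kΩ) loads node A in parallel with R2.
Effective lower resistance at A: R2 ‖ 22.18 = 11.60 kΩ.
First divider: V_A = V_DC · 11.60/(2.03 + 11.60) = 8.936 V.
Stage 2 is unloaded, so V_B = V_A · R4/(R3+R4) = 8.936 × 4.28/22.18 = 1.724 V.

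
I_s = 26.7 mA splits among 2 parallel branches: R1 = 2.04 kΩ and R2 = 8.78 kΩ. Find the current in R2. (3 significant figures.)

With just two branches, the current splits inversely with resistance.
So I = 26.7 × 2.04/10.82 = 5.034 mA.

I ≈ 5.03 mA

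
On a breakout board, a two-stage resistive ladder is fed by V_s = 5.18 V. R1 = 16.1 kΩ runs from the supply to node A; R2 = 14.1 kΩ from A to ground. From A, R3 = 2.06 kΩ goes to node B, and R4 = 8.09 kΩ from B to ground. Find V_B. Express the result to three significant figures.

V_B ≈ 1.11 V

The second stage (R3 + R4 = 10.15 kΩ) loads node A in parallel with R2.
R2 ‖ (R3+R4) = 5.902 kΩ.
First divider: V_A = V_s · 5.902/(16.1 + 5.902) = 1.389 V.
Stage 2 is unloaded, so V_B = V_A · R4/(R3+R4) = 1.389 × 8.09/10.15 = 1.107 V.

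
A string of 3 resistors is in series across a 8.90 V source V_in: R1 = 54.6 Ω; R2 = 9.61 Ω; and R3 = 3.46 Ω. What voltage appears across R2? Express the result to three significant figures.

V ≈ 1.26 V

ΣR = 54.6 + 9.61 + 3.46 = 67.67 Ω.
Voltage divider: V = V_in · (9.610 / 67.67) = 8.90 × 0.1420 = 1.264 V.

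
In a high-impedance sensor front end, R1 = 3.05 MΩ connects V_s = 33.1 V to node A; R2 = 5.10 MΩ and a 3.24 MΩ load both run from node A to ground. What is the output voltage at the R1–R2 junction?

First combine the lower leg with the load: R2 ‖ R_L = 1.981 MΩ.
Now apply the divider: V_out = 33.1 × 0.3938 = 13.03 V.
(Unloaded it would be 20.7 V; the load pulls it down.)

V_out ≈ 13.0 V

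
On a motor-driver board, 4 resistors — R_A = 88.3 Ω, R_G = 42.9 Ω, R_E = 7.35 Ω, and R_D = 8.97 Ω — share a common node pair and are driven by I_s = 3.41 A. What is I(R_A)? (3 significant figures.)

Total conductance ΣG = 1/88.3 + 1/42.9 + 1/7.35 + 1/8.97 = 0.2822 (units of 1/Ω).
By the current-divider rule, I = I_s · G_k/ΣG = 3.41 × 0.04014 = 0.1369 A.

I ≈ 0.137 A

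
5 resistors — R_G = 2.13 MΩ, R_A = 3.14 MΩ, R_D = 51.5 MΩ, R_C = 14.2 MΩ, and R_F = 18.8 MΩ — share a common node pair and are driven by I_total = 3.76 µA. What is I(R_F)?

I ≈ 0.215 µA

Total conductance ΣG = 1/2.13 + 1/3.14 + 1/51.5 + 1/14.2 + 1/18.8 = 0.9310 (units of 1/MΩ).
R_F takes the fraction G_k/ΣG = 0.05319/0.9310 = 0.05713, so I = 3.76 × 0.05713 = 0.2148 µA.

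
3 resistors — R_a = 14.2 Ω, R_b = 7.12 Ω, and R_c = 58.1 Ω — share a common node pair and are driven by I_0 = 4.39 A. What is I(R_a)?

Conductances: ΣG = 1/14.2 + 1/7.12 + 1/58.1 = 0.2281 (1/Ω).
Current divider: I(R_a) = I_0 · G_k/ΣG = 4.39 × (0.07042/0.2281) = 4.39 × 0.3088 = 1.355 A.

I ≈ 1.36 A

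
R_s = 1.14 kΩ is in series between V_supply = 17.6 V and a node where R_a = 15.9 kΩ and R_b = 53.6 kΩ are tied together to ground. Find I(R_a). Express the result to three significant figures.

Parallel bank: R_p = 1/(1/15.9 + 1/53.6) = 12.26 kΩ.
Node voltage V_A = V_supply · R_p/(R_s + R_p) = 17.6 × 0.9149 = 16.10 V.
Branch current I = V_A/R_a = 16.10/15.9 = 1.013 mA.

I ≈ 1.01 mA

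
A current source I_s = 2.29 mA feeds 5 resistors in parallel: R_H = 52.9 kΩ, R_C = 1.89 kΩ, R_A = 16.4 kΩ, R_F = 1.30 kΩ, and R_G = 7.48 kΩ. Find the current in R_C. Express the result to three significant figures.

I ≈ 0.801 mA

Conductances: ΣG = 1/52.9 + 1/1.89 + 1/16.4 + 1/1.30 + 1/7.48 = 1.512 (1/kΩ).
By the current-divider rule, I = I_s · G_k/ΣG = 2.29 × 0.3500 = 0.8014 mA.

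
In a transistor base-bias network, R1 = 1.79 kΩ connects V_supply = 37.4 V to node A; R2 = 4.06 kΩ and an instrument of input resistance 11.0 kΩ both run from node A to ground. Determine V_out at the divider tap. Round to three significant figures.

The load sits in parallel with R2, giving an effective lower resistance R2' = R2·R_L/(R2+R_L) = 2.965 kΩ.
Then V_out = V_supply · R2'/(R1 + R2') = 37.4 × 2.965/4.755 = 23.32 V.

V_out ≈ 23.3 V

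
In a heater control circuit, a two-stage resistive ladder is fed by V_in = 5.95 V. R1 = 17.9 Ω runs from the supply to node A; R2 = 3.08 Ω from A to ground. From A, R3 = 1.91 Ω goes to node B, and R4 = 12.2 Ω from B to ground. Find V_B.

Node A sees R2 in parallel with the series input of stage 2, R3 + R4 = 14.11 Ω.
Effective lower resistance at A: R2 ‖ 14.11 = 2.528 Ω.
V_A = 5.95 × 2.528/(17.9 + 2.528) = 0.7364 V.
Then the unloaded second divider: V_B = V_A × R4/(R3+R4) = 0.7364 × 0.8646 = 0.6367 V.

V_B ≈ 0.637 V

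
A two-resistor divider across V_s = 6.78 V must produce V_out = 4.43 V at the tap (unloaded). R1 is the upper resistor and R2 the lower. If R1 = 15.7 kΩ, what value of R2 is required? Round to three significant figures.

The divider ratio is R2/(R1+R2) = 4.43/6.78 = 0.6534.
So R2 = R1 · V_out/(V_s − V_out) = 15.7 × 4.43/(6.78 − 4.43) = 15.7 × 1.885 = 29.60 kΩ.

R2 ≈ 29.6 kΩ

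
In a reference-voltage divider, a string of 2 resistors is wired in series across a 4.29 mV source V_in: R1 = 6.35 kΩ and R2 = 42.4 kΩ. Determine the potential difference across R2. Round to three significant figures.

V ≈ 3.73 mV

Series total: ΣR = 6.35 + 42.4 = 48.75 kΩ.
By the voltage-divider rule, V = 4.29 × 42.40/48.75 = 3.731 mV.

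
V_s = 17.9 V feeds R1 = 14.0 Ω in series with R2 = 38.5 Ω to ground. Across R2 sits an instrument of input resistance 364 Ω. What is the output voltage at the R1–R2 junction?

The load sits in parallel with R2, giving an effective lower resistance R2' = R2·R_L/(R2+R_L) = 34.82 Ω.
Now apply the divider: V_out = 17.9 × 0.7132 = 12.77 V.

V_out ≈ 12.8 V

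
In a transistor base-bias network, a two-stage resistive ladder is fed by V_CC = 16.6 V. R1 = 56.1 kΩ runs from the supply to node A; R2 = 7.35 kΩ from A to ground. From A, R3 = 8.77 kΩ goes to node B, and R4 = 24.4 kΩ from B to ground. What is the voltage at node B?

V_B ≈ 1.18 V

Looking into the second stage from A: R3 + R4 = 33.17 kΩ appears in parallel with R2.
Effective lower resistance at A: R2 ‖ 33.17 = 6.017 kΩ.
V_A = 16.6 × 6.017/(56.1 + 6.017) = 1.608 V.
Then the unloaded second divider: V_B = V_A × R4/(R3+R4) = 1.608 × 0.7356 = 1.183 V.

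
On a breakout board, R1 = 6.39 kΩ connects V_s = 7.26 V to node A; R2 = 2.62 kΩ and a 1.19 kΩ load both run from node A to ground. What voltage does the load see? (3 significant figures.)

R2 ‖ R_L = (2.62 × 1.19)/(2.62 + 1.19) = 0.8183 kΩ.
Then V_out = V_s · R2'/(R1 + R2') = 7.26 × 0.8183/7.208 = 0.8242 V.
(Unloaded it would be 2.11 V; the load pulls it down.)

V_out ≈ 0.824 V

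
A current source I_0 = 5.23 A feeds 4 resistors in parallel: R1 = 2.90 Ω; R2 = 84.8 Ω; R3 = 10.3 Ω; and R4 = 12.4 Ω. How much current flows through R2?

I ≈ 0.115 A

Conductances: ΣG = 1/2.90 + 1/84.8 + 1/10.3 + 1/12.4 = 0.5344 (1/Ω).
Current divider: I(R2) = I_0 · G_k/ΣG = 5.23 × (0.01179/0.5344) = 5.23 × 0.02207 = 0.1154 A.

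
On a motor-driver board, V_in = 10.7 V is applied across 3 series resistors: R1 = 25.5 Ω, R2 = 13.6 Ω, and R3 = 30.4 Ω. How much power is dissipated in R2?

ΣR = 69.50 Ω → I = 10.7/69.50 = 0.1540 A.
V(R2) = I·R = 2.094 V; P = V·I = 2.094 × 0.1540 = 0.3224 W.

P ≈ 0.322 W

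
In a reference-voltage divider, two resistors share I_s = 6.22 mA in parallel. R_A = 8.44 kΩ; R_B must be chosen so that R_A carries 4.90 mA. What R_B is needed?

Two-branch current divider: I_A = I_s · R_B/(R_A + R_B).
With f = 0.7878, R_B = R_A · f/(1−f) = 8.44 × 3.712 = 31.33 kΩ.

R_B ≈ 31.3 kΩ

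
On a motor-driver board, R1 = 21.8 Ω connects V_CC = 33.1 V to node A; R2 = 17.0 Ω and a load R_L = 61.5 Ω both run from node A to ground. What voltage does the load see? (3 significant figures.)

R2 ‖ R_L = (17.0 × 61.5)/(17.0 + 61.5) = 13.32 Ω.
Now apply the divider: V_out = 33.1 × 0.3792 = 12.55 V.

V_out ≈ 12.6 V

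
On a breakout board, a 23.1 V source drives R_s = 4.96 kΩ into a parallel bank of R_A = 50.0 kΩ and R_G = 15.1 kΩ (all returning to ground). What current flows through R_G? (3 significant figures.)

I ≈ 1.07 mA

Equivalent of the parallel group: R_p = 11.60 kΩ.
V_A by voltage divider: V_A = 23.1 × 11.60/(4.96 + 11.60) = 16.18 V.
Branch current I = V_A/R_G = 16.18/15.1 = 1.072 mA.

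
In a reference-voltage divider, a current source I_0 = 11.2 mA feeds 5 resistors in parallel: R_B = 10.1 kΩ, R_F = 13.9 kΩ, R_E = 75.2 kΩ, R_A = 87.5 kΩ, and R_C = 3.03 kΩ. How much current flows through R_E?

I ≈ 0.283 mA

Conductances: ΣG = 1/10.1 + 1/13.9 + 1/75.2 + 1/87.5 + 1/3.03 = 0.5257 (1/kΩ).
Current divider: I(R_E) = I_0 · G_k/ΣG = 11.2 × (0.01330/0.5257) = 11.2 × 0.02529 = 0.2833 mA.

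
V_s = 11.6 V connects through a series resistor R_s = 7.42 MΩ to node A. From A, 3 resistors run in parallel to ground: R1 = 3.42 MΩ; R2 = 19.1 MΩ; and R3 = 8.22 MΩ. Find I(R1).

I ≈ 0.760 µA

Parallel bank: R_p = 1/(1/3.42 + 1/19.1 + 1/8.22) = 2.144 MΩ.
Node voltage V_A = V_s · R_p/(R_s + R_p) = 11.6 × 0.2242 = 2.600 V.
I(R1) = V_A / R1 = 2.600/3.42 = 0.7604 µA.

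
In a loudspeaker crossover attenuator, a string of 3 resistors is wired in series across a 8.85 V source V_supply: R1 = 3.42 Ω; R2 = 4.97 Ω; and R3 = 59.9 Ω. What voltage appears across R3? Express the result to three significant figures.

ΣR = 3.42 + 4.97 + 59.9 = 68.29 Ω.
V = V_supply · R/ΣR = 8.85 × 0.8771 = 7.763 V.

V ≈ 7.76 V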